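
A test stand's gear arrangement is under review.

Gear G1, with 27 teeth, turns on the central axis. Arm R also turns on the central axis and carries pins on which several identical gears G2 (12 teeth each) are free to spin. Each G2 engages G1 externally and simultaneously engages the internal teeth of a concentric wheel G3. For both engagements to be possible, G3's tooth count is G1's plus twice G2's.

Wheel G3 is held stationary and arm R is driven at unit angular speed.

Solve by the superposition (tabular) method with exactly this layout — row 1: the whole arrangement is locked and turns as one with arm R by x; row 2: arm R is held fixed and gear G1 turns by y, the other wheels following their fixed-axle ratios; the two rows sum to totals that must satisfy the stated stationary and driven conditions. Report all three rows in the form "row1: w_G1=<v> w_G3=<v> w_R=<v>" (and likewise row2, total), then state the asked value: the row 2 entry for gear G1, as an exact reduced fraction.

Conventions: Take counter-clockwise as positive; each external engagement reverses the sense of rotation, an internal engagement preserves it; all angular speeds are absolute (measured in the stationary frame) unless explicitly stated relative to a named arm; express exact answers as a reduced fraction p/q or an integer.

row1: w_G1=1 w_G3=1 w_R=1
row2: w_G1=17/9 w_G3=-1 w_R=0
total: w_G1=26/9 w_G3=0 w_R=1
asked value: 17/9

recognized (axles ride arm R): planetary set, 27/12/51 teeth
row 1 (train locked, turned with arm): all members turn x
superposition row 2 [arm held]: sun y, ring −(27/51)·y, arm 0
boundary: total ω_ring = x − (27/51)·y = 0 and total ω_arm = x = 1  ⇒  y = 17/9, x = 1
row 2 ring = −(27/51)·17/9 = -1
totals (row 1 + row 2): sun 1 + 17/9 = 26/9, ring 1 + (-1) = 0, arm 1 + 0 = 1
asked cell (row2, sun) = 17/9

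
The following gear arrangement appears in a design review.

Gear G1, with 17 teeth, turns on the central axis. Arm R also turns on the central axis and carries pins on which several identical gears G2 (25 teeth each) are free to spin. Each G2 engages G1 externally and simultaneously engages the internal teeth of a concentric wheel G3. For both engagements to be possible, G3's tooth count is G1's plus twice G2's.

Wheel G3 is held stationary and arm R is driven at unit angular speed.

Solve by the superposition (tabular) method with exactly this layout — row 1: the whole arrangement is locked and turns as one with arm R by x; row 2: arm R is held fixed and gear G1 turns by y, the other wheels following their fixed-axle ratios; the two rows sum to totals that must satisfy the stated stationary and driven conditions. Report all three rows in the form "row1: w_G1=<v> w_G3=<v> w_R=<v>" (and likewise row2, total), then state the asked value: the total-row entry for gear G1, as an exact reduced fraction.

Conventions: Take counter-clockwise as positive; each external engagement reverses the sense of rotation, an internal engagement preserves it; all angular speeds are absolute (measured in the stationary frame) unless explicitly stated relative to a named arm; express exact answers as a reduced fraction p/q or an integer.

row1: w_G1=1 w_G3=1 w_R=1
row2: w_G1=67/17 w_G3=-1 w_R=0
total: w_G1=84/17 w_G3=0 w_R=1
asked value: 84/17

topology: planetary set — G1 17T / G2 25T / G3 67T, arm = carrier (Willis)
row 1 — lock + rotate with arm: ω_sun = ω_ring = ω_arm = x
superposition row 2 [arm held]: sun y, ring −(17/67)·y, arm 0
boundary: total ω_ring = x − (17/67)·y = 0 and total ω_arm = x = 1  ⇒  y = 67/17, x = 1
row 2 ring = −(17/67)·67/17 = -1
totals (row 1 + row 2): sun 1 + 67/17 = 84/17, ring 1 + (-1) = 0, arm 1 + 0 = 1
asked cell (total, sun) = 84/17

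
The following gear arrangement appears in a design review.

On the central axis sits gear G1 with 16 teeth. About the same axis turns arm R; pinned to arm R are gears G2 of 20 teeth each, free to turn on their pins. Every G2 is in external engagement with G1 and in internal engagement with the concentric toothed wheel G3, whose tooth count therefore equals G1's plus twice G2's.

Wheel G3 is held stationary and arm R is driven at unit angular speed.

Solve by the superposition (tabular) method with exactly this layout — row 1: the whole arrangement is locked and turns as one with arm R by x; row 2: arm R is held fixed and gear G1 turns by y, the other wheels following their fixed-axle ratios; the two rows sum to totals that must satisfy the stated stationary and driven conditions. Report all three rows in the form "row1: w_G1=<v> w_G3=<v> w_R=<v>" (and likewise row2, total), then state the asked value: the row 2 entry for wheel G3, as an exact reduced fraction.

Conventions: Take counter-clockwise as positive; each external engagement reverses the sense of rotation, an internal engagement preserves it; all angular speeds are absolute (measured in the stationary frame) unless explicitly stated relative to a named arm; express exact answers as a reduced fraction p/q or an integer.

planetary set (16T centre, 20T on arm, 56T internal) — Willis relation
row 1 — lock + rotate with arm: ω_sun = ω_ring = ω_arm = x
superposition row 2 [arm held]: sun y, ring −(16/56)·y, arm 0
boundary: total ω_ring = x − (16/56)·y = 0 and total ω_arm = x = 1  ⇒  y = 7/2, x = 1
row 2 ring = −(16/56)·7/2 = -1
totals (row 1 + row 2): sun 1 + 7/2 = 9/2, ring 1 + (-1) = 0, arm 1 + 0 = 1
asked cell (row2, ring) = -1

row1: w_G1=1 w_G3=1 w_R=1
row2: w_G1=7/2 w_G3=-1 w_R=0
total: w_G1=9/2 w_G3=0 w_R=1
asked value: -1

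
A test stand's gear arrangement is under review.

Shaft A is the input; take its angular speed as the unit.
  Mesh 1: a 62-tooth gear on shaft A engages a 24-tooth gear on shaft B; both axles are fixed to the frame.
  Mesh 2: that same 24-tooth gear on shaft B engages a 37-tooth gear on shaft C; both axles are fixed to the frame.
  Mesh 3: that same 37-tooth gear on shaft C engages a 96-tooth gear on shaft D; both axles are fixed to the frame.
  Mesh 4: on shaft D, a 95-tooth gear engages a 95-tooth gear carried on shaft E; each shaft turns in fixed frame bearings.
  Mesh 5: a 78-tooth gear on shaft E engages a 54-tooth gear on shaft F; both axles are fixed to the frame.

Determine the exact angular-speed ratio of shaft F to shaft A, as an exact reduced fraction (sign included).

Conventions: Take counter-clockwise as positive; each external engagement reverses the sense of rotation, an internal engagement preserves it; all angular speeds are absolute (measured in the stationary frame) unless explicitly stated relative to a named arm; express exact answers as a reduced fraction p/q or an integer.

-403/432

class = fixed-axis compound train [5 meshes; 5 ratios multiply, 5 sense flips]
mesh 1 [62T→24T]: running ratio 31/12, sense −
mesh 2 [24T→37T]: running ratio 62/37, sense +
mesh 3 [37T→96T]: running ratio 31/48, sense −
mesh 4 [95T→95T]: running ratio 31/48, sense +
mesh 5 [78T→54T]: running ratio 403/432, sense −
ω_out/ω_in = -403/432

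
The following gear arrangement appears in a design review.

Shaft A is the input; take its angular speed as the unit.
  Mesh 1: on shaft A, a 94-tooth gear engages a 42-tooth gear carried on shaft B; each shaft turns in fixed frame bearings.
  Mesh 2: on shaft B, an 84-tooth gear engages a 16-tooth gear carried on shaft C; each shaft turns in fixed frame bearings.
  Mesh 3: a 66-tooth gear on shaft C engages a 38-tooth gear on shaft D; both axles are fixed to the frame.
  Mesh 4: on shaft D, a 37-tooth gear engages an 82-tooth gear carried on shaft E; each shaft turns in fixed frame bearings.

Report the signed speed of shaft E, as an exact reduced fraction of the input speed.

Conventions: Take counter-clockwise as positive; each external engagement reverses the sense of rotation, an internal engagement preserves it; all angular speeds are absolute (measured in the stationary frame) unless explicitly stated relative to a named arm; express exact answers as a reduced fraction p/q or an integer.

57387/6232

4-mesh fixed-axis compound train (all bearings frame-fixed)
mesh 1 [94T→42T]: |ω|/ω_in = 1×94/42 = 47/21, sense flips to −
mesh 2 [84T→16T]: |ω|/ω_in = (47/21)×84/16 = 47/4, sense flips to +
mesh 3 [66T→38T]: |ω|/ω_in = (47/4)×66/38 = 1551/76, sense flips to −
mesh 4 [37T→82T]: |ω|/ω_in = (1551/76)×37/82 = 57387/6232, sense flips to +
signed output speed (× input speed) = 57387/6232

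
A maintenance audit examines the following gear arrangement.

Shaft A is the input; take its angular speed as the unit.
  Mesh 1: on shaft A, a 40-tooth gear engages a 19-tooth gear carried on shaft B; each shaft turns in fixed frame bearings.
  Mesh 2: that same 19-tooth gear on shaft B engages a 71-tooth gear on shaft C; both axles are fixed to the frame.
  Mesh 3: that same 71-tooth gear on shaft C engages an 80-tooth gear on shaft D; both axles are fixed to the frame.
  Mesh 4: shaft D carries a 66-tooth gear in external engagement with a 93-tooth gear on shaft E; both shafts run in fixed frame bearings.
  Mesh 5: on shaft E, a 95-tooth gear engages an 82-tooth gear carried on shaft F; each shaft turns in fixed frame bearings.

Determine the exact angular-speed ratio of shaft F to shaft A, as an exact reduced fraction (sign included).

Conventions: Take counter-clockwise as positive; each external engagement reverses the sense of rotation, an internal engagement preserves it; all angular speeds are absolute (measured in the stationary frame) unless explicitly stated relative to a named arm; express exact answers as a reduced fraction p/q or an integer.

-1045/2542

class = fixed-axis compound train [5 meshes; 5 ratios multiply, 5 sense flips]
mesh 1 [40T→19T]: running ratio 40/19, sense −
mesh 2 [19T→71T]: running ratio 40/71, sense +
mesh 3 [71T→80T]: running ratio 1/2, sense −
mesh 4 [66T→93T]: running ratio 11/31, sense +
mesh 5 [95T→82T]: running ratio 1045/2542, sense −
ω_out/ω_in = -1045/2542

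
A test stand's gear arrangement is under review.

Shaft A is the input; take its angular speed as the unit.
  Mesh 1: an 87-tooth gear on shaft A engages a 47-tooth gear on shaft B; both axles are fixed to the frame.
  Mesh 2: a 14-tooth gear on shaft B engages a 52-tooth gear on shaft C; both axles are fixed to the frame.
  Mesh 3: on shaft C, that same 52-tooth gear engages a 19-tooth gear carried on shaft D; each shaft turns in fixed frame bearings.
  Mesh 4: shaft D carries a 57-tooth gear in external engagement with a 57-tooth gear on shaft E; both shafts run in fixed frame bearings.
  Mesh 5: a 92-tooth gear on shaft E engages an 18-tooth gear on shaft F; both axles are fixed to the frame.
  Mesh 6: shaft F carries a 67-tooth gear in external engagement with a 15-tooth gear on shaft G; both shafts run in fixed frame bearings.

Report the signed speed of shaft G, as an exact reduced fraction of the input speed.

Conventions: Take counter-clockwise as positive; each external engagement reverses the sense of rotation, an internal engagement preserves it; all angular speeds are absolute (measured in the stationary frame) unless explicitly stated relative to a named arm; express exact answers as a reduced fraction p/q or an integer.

1251292/40185

6-mesh fixed-axis compound train (all bearings frame-fixed)
mesh 1 [87T→47T]: |ω|/ω_in = 1×87/47 = 87/47, sense flips to −
mesh 2 [14T→52T]: |ω|/ω_in = (87/47)×14/52 = 609/1222, sense flips to +
mesh 3 [52T→19T]: |ω|/ω_in = (609/1222)×52/19 = 1218/893, sense flips to −
mesh 4 [57T→57T]: |ω|/ω_in = (1218/893)×57/57 = 1218/893, sense flips to +
mesh 5 [92T→18T]: |ω|/ω_in = (1218/893)×92/18 = 18676/2679, sense flips to −
mesh 6 [67T→15T]: |ω|/ω_in = (18676/2679)×67/15 = 1251292/40185, sense flips to +
signed output speed (× input speed) = 1251292/40185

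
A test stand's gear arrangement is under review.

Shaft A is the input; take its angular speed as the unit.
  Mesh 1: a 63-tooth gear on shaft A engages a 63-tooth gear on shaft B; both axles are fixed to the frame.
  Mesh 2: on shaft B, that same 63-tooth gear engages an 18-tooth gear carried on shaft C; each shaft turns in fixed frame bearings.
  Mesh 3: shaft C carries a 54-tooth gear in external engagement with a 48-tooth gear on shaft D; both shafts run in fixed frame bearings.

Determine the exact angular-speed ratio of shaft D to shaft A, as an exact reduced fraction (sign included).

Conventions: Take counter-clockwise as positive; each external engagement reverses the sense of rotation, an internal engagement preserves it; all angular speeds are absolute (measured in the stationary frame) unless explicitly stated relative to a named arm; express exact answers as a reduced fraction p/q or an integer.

class = fixed-axis compound train [3 meshes; 3 ratios multiply, 3 sense flips]
mesh 1 [63T→63T]: running ratio 1, sense −
mesh 2 [63T→18T]: running ratio 7/2, sense +
mesh 3 [54T→48T]: running ratio 63/16, sense −
ω_out/ω_in = -63/16

-63/16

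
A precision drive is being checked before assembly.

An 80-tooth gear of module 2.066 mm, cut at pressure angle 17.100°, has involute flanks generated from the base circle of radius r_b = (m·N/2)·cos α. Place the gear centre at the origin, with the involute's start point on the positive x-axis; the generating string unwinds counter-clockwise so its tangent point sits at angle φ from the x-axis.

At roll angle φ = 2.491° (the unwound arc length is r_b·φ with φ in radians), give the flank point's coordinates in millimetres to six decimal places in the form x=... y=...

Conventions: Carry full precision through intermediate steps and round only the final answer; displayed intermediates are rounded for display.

single-mesh involute tooth geometry (80T wheel at module 2.066)
pitch radius r_p = m·N/2 = 2.066·80/2 = 82.640000
base radius r_b = r_p·cos α = 82.640000·cos 17.100° = 78.986735
roll angle φ = 2.491° = 0.04347615 rad
x = r_b·(cos φ + φ·sin φ) = 79.061349
y = r_b·(sin φ − φ·cos φ) = 0.002163

x=79.061349 y=0.002163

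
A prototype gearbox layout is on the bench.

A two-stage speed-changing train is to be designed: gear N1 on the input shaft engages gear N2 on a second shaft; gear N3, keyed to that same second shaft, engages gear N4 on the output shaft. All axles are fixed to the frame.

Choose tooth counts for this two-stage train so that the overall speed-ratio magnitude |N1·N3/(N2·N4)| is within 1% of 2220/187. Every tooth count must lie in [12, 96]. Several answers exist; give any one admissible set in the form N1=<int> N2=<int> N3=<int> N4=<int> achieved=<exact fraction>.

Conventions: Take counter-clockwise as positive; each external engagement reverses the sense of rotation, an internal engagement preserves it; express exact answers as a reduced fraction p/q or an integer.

N1=60 N2=17 N3=74 N4=22 achieved=2220/187

class = fixed-axis compound train [2-stage, 2220/187 wanted]
target = 2220/187 in lowest terms: an exact hit needs N1·N3 = k·2220 and N2·N4 = k·187 for one integer k, every count in [12, 96]; additionally prefer no 1:1 stage (N1 ≠ N2, N3 ≠ N4)
k = 1: no 1:1-free in-range split of k·2220 and k·187 into factor pairs; take k = 2
k = 2: N1·N3 = 4440 = 60·74, N2·N4 = 374 = 17·22
achieved = 60·74/(17·22) = 2220/187; |achieved − target| = 0 ≤ 111/935 ✓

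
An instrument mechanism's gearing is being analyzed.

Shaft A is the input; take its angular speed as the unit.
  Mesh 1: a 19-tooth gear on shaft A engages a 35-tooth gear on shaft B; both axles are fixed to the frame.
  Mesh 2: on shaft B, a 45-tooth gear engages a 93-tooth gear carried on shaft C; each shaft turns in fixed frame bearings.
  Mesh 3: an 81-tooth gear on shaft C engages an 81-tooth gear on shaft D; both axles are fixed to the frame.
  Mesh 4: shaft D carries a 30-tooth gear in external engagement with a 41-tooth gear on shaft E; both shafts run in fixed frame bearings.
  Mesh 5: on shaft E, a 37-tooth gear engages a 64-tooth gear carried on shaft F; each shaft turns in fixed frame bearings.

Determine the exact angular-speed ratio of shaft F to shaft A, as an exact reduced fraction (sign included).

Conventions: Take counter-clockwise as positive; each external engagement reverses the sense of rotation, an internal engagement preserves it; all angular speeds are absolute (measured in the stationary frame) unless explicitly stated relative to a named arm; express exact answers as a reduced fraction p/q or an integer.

-31635/284704

class = fixed-axis compound train [5 meshes; 5 ratios multiply, 5 sense flips]
mesh 1 [19T→35T]: running ratio 19/35, sense −
mesh 2 [45T→93T]: running ratio 57/217, sense +
mesh 3 [81T→81T]: running ratio 57/217, sense −
mesh 4 [30T→41T]: running ratio 1710/8897, sense +
mesh 5 [37T→64T]: running ratio 31635/284704, sense −
ω_out/ω_in = -31635/284704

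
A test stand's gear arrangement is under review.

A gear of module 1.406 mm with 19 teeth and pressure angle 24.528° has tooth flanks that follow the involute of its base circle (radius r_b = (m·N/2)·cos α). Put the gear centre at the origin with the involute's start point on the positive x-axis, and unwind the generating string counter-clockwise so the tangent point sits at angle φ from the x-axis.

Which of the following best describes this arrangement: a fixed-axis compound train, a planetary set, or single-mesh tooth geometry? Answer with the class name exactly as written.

class = single-mesh tooth geometry [base-circle involute, m = 1.406, 19T]
classification: single-mesh tooth geometry

single-mesh tooth geometry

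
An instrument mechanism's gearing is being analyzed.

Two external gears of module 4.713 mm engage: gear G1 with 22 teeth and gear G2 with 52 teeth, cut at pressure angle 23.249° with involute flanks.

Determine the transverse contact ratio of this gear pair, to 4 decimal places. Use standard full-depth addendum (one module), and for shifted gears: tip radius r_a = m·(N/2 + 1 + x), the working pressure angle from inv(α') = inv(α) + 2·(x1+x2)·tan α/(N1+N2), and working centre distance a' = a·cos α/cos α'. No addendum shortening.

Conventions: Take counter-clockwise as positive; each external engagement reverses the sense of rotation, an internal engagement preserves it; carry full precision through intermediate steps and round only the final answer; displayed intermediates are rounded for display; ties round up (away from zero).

1.5407

recognized (one external pair, fixed centres): single-mesh tooth geometry, m = 4.713, N1 = 22, N2 = 52
base radii: r_b1 = 47.633250, r_b2 = 112.587682
tip radii: r_a1 = 56.556000, r_a2 = 127.251000
no profile shift: α' = α, a' = a
action lengths: √(r_a1²−r_b1²) = 30.490238, √(r_a2²−r_b2²) = 59.302875
base pitch p_b = π·m·cos α = 13.604024
CR = (30.490238 + 59.302875 − 174.381000·sin 23.24900°)/13.604024 = 1.540727
contact ratio ≈ 1.5407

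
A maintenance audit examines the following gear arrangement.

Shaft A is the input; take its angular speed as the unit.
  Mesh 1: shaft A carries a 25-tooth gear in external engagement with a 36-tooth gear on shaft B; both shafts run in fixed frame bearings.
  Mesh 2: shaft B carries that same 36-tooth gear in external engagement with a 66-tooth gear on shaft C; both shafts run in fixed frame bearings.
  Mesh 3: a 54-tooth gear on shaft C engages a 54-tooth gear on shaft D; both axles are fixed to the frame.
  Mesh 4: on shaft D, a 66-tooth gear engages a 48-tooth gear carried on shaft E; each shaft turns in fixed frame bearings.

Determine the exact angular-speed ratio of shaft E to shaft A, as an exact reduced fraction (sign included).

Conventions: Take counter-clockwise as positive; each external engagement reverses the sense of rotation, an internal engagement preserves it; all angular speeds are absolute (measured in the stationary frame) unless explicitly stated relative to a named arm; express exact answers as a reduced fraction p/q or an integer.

class = fixed-axis compound train [4 meshes; 4 ratios multiply, 4 sense flips]
mesh 1 [25T→36T]: running ratio 25/36, sense −
mesh 2 [36T→66T]: running ratio 25/66, sense +
mesh 3 [54T→54T]: running ratio 25/66, sense −
mesh 4 [66T→48T]: running ratio 25/48, sense +
ω_out/ω_in = 25/48

25/48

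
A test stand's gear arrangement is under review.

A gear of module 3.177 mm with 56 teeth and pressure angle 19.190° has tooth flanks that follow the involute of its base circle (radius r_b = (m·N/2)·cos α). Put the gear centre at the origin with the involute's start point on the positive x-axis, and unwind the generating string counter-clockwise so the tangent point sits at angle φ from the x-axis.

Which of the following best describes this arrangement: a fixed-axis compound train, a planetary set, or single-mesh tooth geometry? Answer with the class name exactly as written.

recognized (one wheel, involute flank): single-mesh tooth geometry, m = 3.177, N = 56
classification: single-mesh tooth geometry

single-mesh tooth geometry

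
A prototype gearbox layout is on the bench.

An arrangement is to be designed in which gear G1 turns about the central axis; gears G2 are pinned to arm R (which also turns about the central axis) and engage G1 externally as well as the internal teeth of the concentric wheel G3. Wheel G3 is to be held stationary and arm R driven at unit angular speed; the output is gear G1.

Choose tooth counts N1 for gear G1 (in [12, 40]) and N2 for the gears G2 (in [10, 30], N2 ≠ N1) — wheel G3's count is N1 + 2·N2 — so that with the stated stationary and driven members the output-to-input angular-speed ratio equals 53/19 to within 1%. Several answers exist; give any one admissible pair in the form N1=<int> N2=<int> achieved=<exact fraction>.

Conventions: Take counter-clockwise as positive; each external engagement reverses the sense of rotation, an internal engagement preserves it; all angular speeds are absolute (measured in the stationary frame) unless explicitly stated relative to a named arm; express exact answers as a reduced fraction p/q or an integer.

N1=38 N2=15 achieved=53/19

topology: planetary set — design target 53/19, arm = carrier (Willis)
Willis with ω_ring = 0: ω_sun/ω_arm = (N1+N3)/N1; set equal to 53/19  ⇒  N3/N1 = 53/19 − 1 = 34/19
N3 = N1 + 2·N2  ⇒  N2/N1 = (N3/N1 − 1)/2 = (34/19 − 1)/2 = 15/38
smallest multiple with N1 ≥ 12 and N2 ≥ 10: k = 1  ⇒  N1 = 1·38 = 38, N2 = 1·15 = 15 (N1 ≤ 40, N2 ≤ 30, N2 ≠ N1 ✓), N3 = 38 + 2·15 = 68
check: (N1+N3)/N1 with N1 = 38, N3 = 68 gives 53/19; |achieved − target| = 0 ≤ 53/1900 ✓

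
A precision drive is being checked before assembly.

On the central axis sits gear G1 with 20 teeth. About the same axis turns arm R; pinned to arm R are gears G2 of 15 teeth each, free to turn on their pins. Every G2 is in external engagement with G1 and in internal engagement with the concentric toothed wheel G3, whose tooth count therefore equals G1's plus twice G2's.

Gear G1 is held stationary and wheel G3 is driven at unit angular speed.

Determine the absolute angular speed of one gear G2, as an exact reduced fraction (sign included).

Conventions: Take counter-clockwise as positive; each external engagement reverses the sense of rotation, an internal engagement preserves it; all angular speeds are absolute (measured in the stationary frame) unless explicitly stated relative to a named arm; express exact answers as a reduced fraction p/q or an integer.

topology: planetary set — G1 20T / G2 15T / G3 50T, arm = carrier (Willis)
ring teeth: 20 + 2·15 = 50
20(ω_sun−ω_arm) = −50(ω_ring−ω_arm),  ω_sun = 0, ω_ring = 1
20(0−ω_arm) = −50(1−ω_arm)  ⇒  70·ω_arm = 50  ⇒  ω_arm = 5/7
sun–planet mesh: 20·(0−5/7) = −15·(ω_p−ω_arm)  ⇒  ω_p−ω_arm = 20/21
ω_p = 5/7 + 20/21 = 5/3
exact speed ratio = 5/3

5/3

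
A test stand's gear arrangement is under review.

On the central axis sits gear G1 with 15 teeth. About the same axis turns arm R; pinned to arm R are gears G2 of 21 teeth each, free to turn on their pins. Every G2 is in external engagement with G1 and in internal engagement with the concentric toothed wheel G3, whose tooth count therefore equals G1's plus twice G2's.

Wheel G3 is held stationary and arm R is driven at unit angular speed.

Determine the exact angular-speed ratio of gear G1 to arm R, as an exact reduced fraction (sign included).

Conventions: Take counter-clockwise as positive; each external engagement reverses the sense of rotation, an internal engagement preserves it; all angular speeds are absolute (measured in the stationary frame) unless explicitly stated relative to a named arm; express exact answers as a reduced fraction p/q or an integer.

recognized (axles ride arm R): planetary set, 15/21/57 teeth
ring teeth: 15 + 2·21 = 57
15(ω_sun−ω_arm) = −57(ω_ring−ω_arm),  ω_ring = 0, ω_arm = 1
ω_sun = 1 − (57/15)(0−1) = 24/5
ω_out/ω_in = 24/5

24/5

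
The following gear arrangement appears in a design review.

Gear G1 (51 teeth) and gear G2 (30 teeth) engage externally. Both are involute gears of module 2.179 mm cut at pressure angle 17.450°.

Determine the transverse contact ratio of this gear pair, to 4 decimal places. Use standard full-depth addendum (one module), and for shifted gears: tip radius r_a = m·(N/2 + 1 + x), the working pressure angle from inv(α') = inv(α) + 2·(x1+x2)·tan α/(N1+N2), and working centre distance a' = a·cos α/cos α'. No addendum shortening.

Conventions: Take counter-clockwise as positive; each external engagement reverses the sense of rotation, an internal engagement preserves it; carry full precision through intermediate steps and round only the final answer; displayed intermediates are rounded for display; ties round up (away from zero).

class = single-mesh tooth geometry [involute pair 51T × 30T, m = 2.179]
base radii: r_b1 = 53.007366, r_b2 = 31.180804
tip radii: r_a1 = 57.743500, r_a2 = 34.864000
no profile shift: α' = α, a' = a
action lengths: √(r_a1²−r_b1²) = 22.902640, √(r_a2²−r_b2²) = 15.596666
base pitch p_b = π·m·cos α = 6.530492
CR = (22.902640 + 15.596666 − 88.249500·sin 17.45000°)/6.530492 = 1.842989
contact ratio ≈ 1.8430

1.8430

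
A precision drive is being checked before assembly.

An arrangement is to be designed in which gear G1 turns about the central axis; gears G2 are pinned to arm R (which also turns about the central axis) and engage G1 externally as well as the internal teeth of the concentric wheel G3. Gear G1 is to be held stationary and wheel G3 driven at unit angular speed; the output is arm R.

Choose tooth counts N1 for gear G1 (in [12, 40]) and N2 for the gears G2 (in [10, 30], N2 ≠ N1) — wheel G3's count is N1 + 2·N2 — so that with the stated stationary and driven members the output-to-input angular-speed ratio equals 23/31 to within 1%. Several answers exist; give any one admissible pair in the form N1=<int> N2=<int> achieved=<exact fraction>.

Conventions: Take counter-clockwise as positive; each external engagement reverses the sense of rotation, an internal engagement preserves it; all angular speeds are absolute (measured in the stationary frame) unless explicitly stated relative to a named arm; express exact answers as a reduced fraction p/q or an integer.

planetary set to be sized for 23/31 (Willis relation)
Willis with ω_sun = 0: ω_arm/ω_ring = N3/(N1+N3); set equal to 23/31  ⇒  N3/N1 = (23/31)/(1 − 23/31) = 23/8
N3 = N1 + 2·N2  ⇒  N2/N1 = (N3/N1 − 1)/2 = (23/8 − 1)/2 = 15/16
smallest multiple with N1 ≥ 12 and N2 ≥ 10: k = 1  ⇒  N1 = 1·16 = 16, N2 = 1·15 = 15 (N1 ≤ 40, N2 ≤ 30, N2 ≠ N1 ✓), N3 = 16 + 2·15 = 46
check: N3/(N1+N3) with N1 = 16, N3 = 46 gives 23/31; |achieved − target| = 0 ≤ 23/3100 ✓

N1=16 N2=15 achieved=23/31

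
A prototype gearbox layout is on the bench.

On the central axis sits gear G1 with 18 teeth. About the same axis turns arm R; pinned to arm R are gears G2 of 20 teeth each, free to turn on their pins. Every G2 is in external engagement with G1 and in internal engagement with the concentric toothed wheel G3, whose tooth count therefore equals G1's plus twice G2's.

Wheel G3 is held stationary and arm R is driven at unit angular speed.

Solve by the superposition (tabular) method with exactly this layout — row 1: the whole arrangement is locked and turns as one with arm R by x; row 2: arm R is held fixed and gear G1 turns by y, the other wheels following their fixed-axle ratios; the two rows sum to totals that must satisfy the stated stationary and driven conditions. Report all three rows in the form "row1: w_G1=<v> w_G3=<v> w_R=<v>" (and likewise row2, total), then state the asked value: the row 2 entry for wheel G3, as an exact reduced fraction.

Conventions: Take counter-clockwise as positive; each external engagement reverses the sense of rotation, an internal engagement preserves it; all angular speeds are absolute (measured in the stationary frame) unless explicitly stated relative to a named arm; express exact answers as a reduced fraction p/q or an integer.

recognized (axles ride arm R): planetary set, 18/20/58 teeth
row 1: whole set turns with the arm by x
row 2: sun turns y, ring = −(18/58)·y, arm 0
boundary: total ω_ring = x − (18/58)·y = 0 and total ω_arm = x = 1  ⇒  y = 29/9, x = 1
row 2 ring = −(18/58)·29/9 = -1
totals (row 1 + row 2): sun 1 + 29/9 = 38/9, ring 1 + (-1) = 0, arm 1 + 0 = 1
asked cell (row2, ring) = -1

row1: w_G1=1 w_G3=1 w_R=1
row2: w_G1=29/9 w_G3=-1 w_R=0
total: w_G1=38/9 w_G3=0 w_R=1
asked value: -1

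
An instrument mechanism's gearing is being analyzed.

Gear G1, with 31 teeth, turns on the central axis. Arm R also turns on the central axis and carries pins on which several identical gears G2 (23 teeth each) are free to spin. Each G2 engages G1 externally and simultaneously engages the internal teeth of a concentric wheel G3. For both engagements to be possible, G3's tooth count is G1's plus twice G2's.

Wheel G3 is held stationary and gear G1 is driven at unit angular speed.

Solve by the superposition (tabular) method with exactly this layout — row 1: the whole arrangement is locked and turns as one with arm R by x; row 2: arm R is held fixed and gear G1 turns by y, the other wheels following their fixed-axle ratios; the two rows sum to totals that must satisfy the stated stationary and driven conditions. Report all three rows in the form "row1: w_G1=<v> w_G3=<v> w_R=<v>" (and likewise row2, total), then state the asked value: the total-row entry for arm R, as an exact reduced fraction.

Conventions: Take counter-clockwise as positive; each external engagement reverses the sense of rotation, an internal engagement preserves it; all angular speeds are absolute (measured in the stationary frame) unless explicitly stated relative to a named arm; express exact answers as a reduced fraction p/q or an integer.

row1: w_G1=31/108 w_G3=31/108 w_R=31/108
row2: w_G1=77/108 w_G3=-31/108 w_R=0
total: w_G1=1 w_G3=0 w_R=31/108
asked value: 31/108

topology: planetary set — G1 31T / G2 23T / G3 77T, arm = carrier (Willis)
row 1: whole set turns with the arm by x
row 2 (arm held, sun turns y): ω_ring = −(31/77)·y, ω_arm = 0
boundary: total ω_ring = x − (31/77)·y = 0 and total ω_sun = x + y = 1  ⇒  y = 77/108, x = 31/108
row 2 ring = −(31/77)·77/108 = -31/108
totals (row 1 + row 2): sun 31/108 + 77/108 = 1, ring 31/108 + (-31/108) = 0, arm 31/108 + 0 = 31/108
asked cell (total, arm) = 31/108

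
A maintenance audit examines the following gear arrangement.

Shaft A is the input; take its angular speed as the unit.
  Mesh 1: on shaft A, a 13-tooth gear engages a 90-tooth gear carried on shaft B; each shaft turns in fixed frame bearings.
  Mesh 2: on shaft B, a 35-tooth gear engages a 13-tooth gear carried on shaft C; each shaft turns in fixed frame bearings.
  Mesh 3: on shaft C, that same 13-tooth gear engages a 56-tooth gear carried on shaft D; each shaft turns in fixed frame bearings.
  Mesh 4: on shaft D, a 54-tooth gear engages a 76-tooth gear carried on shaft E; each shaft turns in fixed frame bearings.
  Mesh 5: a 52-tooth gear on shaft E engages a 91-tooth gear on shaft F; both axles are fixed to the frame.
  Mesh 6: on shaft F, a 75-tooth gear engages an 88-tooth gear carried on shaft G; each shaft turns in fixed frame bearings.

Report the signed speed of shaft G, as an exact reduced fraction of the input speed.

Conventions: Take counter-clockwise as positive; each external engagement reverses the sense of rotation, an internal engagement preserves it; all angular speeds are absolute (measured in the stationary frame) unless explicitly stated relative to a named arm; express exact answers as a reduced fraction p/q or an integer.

2925/93632

6-mesh fixed-axis compound train (all bearings frame-fixed)
mesh 1 [13T→90T]: |ω|/ω_in = 1×13/90 = 13/90, sense flips to −
mesh 2 [35T→13T]: |ω|/ω_in = (13/90)×35/13 = 7/18, sense flips to +
mesh 3 [13T→56T]: |ω|/ω_in = (7/18)×13/56 = 13/144, sense flips to −
mesh 4 [54T→76T]: |ω|/ω_in = (13/144)×54/76 = 39/608, sense flips to +
mesh 5 [52T→91T]: |ω|/ω_in = (39/608)×52/91 = 39/1064, sense flips to −
mesh 6 [75T→88T]: |ω|/ω_in = (39/1064)×75/88 = 2925/93632, sense flips to +
signed output speed (× input speed) = 2925/93632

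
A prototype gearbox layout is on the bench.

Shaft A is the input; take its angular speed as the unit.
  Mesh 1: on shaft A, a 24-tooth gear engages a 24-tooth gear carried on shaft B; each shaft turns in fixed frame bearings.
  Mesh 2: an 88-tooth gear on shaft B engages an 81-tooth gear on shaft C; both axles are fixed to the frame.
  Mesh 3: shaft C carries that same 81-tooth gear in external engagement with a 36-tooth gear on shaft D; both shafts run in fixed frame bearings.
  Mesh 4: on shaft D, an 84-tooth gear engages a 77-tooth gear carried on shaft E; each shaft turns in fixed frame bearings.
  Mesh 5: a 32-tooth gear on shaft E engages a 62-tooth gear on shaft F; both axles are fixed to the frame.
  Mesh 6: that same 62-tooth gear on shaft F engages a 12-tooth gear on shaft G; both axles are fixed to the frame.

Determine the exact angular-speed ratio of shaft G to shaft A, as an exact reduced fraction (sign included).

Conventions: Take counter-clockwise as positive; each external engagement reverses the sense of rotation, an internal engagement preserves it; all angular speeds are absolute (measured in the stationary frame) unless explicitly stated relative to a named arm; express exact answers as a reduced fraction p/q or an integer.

class = fixed-axis compound train [6 meshes; 6 ratios multiply, 6 sense flips]
mesh 1 [24T→24T]: running ratio 1, sense −
mesh 2 [88T→81T]: running ratio 88/81, sense +
mesh 3 [81T→36T]: running ratio 22/9, sense −
mesh 4 [84T→77T]: running ratio 8/3, sense +
mesh 5 [32T→62T]: running ratio 128/93, sense −
mesh 6 [62T→12T]: running ratio 64/9, sense +
ω_out/ω_in = 64/9

64/9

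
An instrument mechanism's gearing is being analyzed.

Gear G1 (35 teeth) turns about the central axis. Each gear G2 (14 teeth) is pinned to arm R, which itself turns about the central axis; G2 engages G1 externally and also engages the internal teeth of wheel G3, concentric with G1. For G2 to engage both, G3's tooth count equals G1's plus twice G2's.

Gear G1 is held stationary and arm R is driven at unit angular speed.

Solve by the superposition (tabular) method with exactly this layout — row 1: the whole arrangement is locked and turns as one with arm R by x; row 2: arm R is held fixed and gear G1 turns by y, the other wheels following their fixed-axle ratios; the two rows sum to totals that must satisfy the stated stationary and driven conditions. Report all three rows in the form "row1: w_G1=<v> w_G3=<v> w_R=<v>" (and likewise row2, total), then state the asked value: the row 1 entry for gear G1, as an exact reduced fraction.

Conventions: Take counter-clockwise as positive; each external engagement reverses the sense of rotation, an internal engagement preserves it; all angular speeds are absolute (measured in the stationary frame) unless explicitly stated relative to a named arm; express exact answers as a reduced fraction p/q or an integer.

row1: w_G1=1 w_G3=1 w_R=1
row2: w_G1=-1 w_G3=5/9 w_R=0
total: w_G1=0 w_G3=14/9 w_R=1
asked value: 1

planetary set (35T centre, 14T on arm, 63T internal) — Willis relation
superposition row 1 [locked train]: every member turns x
row 2 (arm held, sun turns y): ω_ring = −(35/63)·y, ω_arm = 0
boundary: total ω_sun = x + y = 0 and total ω_arm = x = 1  ⇒  y = -1, x = 1
row 2 ring = −(35/63)·(-1) = 5/9
totals (row 1 + row 2): sun 1 + (-1) = 0, ring 1 + 5/9 = 14/9, arm 1 + 0 = 1
asked cell (row1, sun) = 1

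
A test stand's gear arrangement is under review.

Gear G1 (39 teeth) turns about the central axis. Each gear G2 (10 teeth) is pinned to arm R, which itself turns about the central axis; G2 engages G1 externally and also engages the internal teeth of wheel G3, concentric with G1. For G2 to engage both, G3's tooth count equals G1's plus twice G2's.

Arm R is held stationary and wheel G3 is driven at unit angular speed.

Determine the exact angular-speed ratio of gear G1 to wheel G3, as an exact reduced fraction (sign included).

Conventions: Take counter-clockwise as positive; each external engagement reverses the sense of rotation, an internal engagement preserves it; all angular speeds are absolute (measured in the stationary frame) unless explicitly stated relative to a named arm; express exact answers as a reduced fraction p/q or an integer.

class = planetary set [G3 = 39+2·10 = 59; Willis about the carrier]
ring teeth: 39 + 2·10 = 59
39(ω_sun−ω_arm) = −59(ω_ring−ω_arm),  ω_arm = 0, ω_ring = 1
ω_sun = 0 − (59/39)(1−0) = -59/39
ω_out/ω_in = -59/39

-59/39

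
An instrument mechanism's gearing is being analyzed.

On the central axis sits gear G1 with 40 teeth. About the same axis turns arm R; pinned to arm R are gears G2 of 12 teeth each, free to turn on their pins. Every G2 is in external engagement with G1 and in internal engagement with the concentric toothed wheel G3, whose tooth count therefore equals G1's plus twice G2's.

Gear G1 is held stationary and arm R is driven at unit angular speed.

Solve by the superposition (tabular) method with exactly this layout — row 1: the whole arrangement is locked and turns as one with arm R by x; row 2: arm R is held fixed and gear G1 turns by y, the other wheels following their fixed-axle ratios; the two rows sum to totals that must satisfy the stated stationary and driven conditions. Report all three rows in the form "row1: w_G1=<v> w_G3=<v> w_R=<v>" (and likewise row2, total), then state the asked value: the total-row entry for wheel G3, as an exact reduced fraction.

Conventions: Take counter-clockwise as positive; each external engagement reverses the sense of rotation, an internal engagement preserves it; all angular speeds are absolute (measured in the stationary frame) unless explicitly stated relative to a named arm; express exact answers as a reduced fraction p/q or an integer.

planetary set (40T centre, 12T on arm, 64T internal) — Willis relation
row 1: whole set turns with the arm by x
row 2: sun turns y, ring = −(40/64)·y, arm 0
boundary: total ω_sun = x + y = 0 and total ω_arm = x = 1  ⇒  y = -1, x = 1
row 2 ring = −(40/64)·(-1) = 5/8
totals (row 1 + row 2): sun 1 + (-1) = 0, ring 1 + 5/8 = 13/8, arm 1 + 0 = 1
asked cell (total, ring) = 13/8

row1: w_G1=1 w_G3=1 w_R=1
row2: w_G1=-1 w_G3=5/8 w_R=0
total: w_G1=0 w_G3=13/8 w_R=1
asked value: 13/8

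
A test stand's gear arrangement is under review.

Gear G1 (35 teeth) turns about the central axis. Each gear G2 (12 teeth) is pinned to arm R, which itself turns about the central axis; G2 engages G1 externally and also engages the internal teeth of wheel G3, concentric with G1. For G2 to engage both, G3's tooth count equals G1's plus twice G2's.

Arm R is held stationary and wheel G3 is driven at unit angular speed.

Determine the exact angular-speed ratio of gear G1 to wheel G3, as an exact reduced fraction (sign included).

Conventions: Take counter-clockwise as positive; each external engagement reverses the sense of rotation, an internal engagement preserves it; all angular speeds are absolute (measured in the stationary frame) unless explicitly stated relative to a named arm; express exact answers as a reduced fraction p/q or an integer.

class = planetary set [G3 = 35+2·12 = 59; Willis about the carrier]
ring teeth: 35 + 2·12 = 59
35(ω_sun−ω_arm) = −59(ω_ring−ω_arm),  ω_arm = 0, ω_ring = 1
ω_sun = 0 − (59/35)(1−0) = -59/35
ω_out/ω_in = -59/35

-59/35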